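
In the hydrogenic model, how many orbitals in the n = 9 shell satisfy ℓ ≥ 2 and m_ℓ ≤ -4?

The n = 9 shell has ℓ = 0 through 8; check each.
Orbitals with ℓ ≥ 2 and m_ℓ ≤ -4, by ℓ: ℓ=4 → 1; ℓ=5 → 2; ℓ=6 → 3; ℓ=7 → 4; ℓ=8 → 5.
Total orbitals: 1 + 2 + 3 + 4 + 5 = 15.

15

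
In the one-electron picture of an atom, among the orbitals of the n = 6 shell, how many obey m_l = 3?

3

The n = 6 shell has l = 0 through 5; check each.
Per l-value: l=3 → 1; l=4 → 1; l=5 → 1.
Total orbitals: 1 + 1 + 1 = 3.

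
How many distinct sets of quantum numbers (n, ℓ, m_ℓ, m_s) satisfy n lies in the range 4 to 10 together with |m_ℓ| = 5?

60

Treat each shell separately and count matching orbitals:
n=6 → 2; n=7 → 4; n=8 → 6; n=9 → 8; n=10 → 10.
Orbitals: 2 + 4 + 6 + 8 + 10 = 30. Including both spin states (m_s = ±1/2) gives 2 × 30 = 60 states.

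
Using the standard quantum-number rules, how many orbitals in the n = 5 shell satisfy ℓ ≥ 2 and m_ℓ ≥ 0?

12

Contributions: ℓ=2 → 3; ℓ=3 → 4; ℓ=4 → 5.
Total orbitals: 3 + 4 + 5 = 12.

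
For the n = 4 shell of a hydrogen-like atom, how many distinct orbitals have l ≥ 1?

The (l, ml) pairs meeting l ≥ 1 give: l=1 → 3; l=2 → 5; l=3 → 7.
Total orbitals: 3 + 5 + 7 = 15.

15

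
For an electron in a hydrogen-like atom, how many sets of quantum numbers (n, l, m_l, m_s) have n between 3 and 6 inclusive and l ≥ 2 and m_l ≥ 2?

40

Count contributing orbitals for each principal shell:
n=3 → 1; n=4 → 3; n=5 → 6; n=6 → 10.
Orbitals: 1 + 3 + 6 + 10 = 20. Including both spin states (m_s = ±1/2) gives 2 × 20 = 40 states.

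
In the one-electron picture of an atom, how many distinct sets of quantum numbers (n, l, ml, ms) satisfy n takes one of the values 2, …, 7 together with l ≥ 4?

Per-shell orbital counts meeting the constraint:
n=5 → 9; n=6 → 20; n=7 → 33.
Orbitals: 9 + 20 + 33 = 62. Including both spin states (ms = ±1/2) gives 2 × 62 = 124 states.

124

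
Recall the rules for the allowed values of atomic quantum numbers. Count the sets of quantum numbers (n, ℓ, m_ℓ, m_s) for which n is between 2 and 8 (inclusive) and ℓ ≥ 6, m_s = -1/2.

41

Per-shell orbital counts meeting the constraint:
n=7 → 13; n=8 → 28.
Orbitals: 13 + 28 = 41. With m_s fixed to -1/2 there is one state per orbital, so 41 states.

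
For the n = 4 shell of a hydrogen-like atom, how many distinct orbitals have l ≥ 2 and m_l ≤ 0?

7

Go through l = 0, …, 3 (the values permitted for n = 4).
Contributions: l=2 → 3; l=3 → 4.
Total orbitals: 3 + 4 = 7.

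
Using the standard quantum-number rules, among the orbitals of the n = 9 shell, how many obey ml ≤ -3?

The (l, ml) pairs meeting ml ≤ -3 give: l=3 → 1; l=4 → 2; l=5 → 3; l=6 → 4; l=7 → 5; l=8 → 6.
Total orbitals: 1 + 2 + 3 + 4 + 5 + 6 = 21.

21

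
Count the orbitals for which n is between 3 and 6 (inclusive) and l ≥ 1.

82

Go shell by shell, enumerating (l, m_l) with l ≥ 1:
n=3 → 8; n=4 → 15; n=5 → 24; n=6 → 35.
Total orbitals: 8 + 15 + 24 + 35 = 82.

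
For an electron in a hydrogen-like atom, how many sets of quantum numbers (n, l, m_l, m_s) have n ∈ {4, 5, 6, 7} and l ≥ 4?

124

Per-shell orbital counts meeting the constraint:
n=5 → 9; n=6 → 20; n=7 → 33.
Orbitals: 9 + 20 + 33 = 62. Including both spin states (m_s = ±1/2) gives 2 × 62 = 124 states.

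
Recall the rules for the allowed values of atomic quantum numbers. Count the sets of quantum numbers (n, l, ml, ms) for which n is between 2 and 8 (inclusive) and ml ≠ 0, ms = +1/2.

168

Count contributing orbitals for each principal shell:
n=2 → 2; n=3 → 6; n=4 → 12; n=5 → 20; n=6 → 30; n=7 → 42; n=8 → 56.
Orbitals: 2 + 6 + 12 + 20 + 30 + 42 + 56 = 168. With ms fixed to +1/2 there is one state per orbital, so 168 states.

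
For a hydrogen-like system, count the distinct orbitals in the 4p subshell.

3

A subshell has 2l+1 orbitals; with l = 1, that's 3.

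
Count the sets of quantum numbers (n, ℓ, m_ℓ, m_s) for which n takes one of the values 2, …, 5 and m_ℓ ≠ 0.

80

Go shell by shell, enumerating (ℓ, m_ℓ) with m_ℓ ≠ 0:
n=2 → 2; n=3 → 6; n=4 → 12; n=5 → 20.
Orbitals: 2 + 6 + 12 + 20 = 40. Including both spin states (m_s = ±1/2) gives 2 × 40 = 80 states.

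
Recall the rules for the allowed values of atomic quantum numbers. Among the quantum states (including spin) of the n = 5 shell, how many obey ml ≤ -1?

With n = 5 the allowed l are 0, 1, …, 4.
Contributions: l=1 → 1; l=2 → 2; l=3 → 3; l=4 → 4.
Orbitals: 1 + 2 + 3 + 4 = 10. Each orbital carries two spin states, so 10 × 2 = 20 states.

20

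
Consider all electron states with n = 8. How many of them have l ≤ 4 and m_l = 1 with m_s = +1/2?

The n = 8 shell has l = 0 through 7; check each.
Orbitals with l ≤ 4 and m_l = 1, by l: l=1 → 1; l=2 → 1; l=3 → 1; l=4 → 1.
Orbitals: 1 + 1 + 1 + 1 = 4. With m_s fixed to a single value there is one state per orbital, giving 4 states.

4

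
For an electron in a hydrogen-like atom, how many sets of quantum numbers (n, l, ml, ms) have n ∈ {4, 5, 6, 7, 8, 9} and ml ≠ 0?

464

Treat each shell separately and count matching orbitals:
n=4 → 12; n=5 → 20; n=6 → 30; n=7 → 42; n=8 → 56; n=9 → 72.
Orbitals: 12 + 20 + 30 + 42 + 56 + 72 = 232. Including both spin states (ms = ±1/2) gives 2 × 232 = 464 states.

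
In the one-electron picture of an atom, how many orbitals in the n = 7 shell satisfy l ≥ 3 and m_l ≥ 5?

The (l, m_l) pairs meeting l ≥ 3 and m_l ≥ 5 give: l=5 → 1; l=6 → 2.
Total orbitals: 1 + 2 = 3.

3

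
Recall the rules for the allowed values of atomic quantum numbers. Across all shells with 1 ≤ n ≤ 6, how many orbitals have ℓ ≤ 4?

Treat each shell separately and count matching orbitals:
n=1 → 1; n=2 → 4; n=3 → 9; n=4 → 16; n=5 → 25; n=6 → 25.
Total orbitals: 1 + 4 + 9 + 16 + 25 + 25 = 80.

80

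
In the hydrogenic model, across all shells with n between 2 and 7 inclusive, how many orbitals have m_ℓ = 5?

Treat each shell separately and count matching orbitals:
n=6 → 1; n=7 → 2.
Total orbitals: 1 + 2 = 3.

3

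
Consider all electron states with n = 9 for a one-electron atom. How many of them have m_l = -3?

12

Orbitals with m_l = -3, by l: l=3 → 1; l=4 → 1; l=5 → 1; l=6 → 1; l=7 → 1; l=8 → 1.
Orbitals: 1 + 1 + 1 + 1 + 1 + 1 = 6. Each orbital carries two spin states, so 6 × 2 = 12 states.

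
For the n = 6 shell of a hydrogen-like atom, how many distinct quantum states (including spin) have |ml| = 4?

8

Contributions: l=4 → 2; l=5 → 2.
Orbitals: 2 + 2 = 4. Each orbital carries two spin states, so 4 × 2 = 8 states.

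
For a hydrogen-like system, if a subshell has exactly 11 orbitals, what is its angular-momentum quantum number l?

l = 5

2l+1 = 11 gives l = 5.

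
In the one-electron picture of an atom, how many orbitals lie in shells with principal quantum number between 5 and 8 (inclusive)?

174

Shell n has n² orbitals: 5²=25 + 6²=36 + 7²=49 + 8²=64 = 174 orbitals.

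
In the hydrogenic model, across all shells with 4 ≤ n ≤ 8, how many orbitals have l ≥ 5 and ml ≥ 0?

Count contributing orbitals for each principal shell:
n=6 → 6; n=7 → 13; n=8 → 21.
Total orbitals: 6 + 13 + 21 = 40.

40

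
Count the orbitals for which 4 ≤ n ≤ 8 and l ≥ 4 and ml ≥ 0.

Treat each shell separately and count matching orbitals:
n=5 → 5; n=6 → 11; n=7 → 18; n=8 → 26.
Total orbitals: 5 + 11 + 18 + 26 = 60.

60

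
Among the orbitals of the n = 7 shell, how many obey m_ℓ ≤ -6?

The (ℓ, m_ℓ) pairs meeting m_ℓ ≤ -6 give: ℓ=6 → 1.
Total orbitals: 1.

1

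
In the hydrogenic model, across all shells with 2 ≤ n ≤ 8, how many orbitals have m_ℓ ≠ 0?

For each n in the range, tally the orbitals obeying m_ℓ ≠ 0:
n=2 → 2; n=3 → 6; n=4 → 12; n=5 → 20; n=6 → 30; n=7 → 42; n=8 → 56.
Total orbitals: 2 + 6 + 12 + 20 + 30 + 42 + 56 = 168.

168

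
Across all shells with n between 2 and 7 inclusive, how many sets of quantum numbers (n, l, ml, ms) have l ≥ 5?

Count contributing orbitals for each principal shell:
n=6 → 11; n=7 → 24.
Orbitals: 11 + 24 = 35. Including both spin states (ms = ±1/2) gives 2 × 35 = 70 states.

70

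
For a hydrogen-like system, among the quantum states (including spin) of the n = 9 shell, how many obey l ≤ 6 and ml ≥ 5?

Per l-value: l=5 → 1; l=6 → 2.
Orbitals: 1 + 2 = 3. Each orbital carries two spin states, so 3 × 2 = 6 states.

6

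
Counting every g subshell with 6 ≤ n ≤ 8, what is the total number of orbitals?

27

A g subshell (l = 4) exists for every n ≥ 5, so shells n = 6, 7, 8 each contribute one — 3 subshells.
Since each g subshell has 2·4+1 = 9 orbitals, the total is 3 × 9 = 27.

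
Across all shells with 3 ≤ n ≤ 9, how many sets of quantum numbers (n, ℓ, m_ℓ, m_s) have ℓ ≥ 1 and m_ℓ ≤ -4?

Per-shell orbital counts meeting the constraint:
n=5 → 1; n=6 → 3; n=7 → 6; n=8 → 10; n=9 → 15.
Orbitals: 1 + 3 + 6 + 10 + 15 = 35. Including both spin states (m_s = ±1/2) gives 2 × 35 = 70 states.

70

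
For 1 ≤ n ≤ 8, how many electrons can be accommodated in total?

Total orbitals = 1² + 2² + 3² + 4² + 5² + 6² + 7² + 8² = 204. Doubling for spin gives 408 electrons.

408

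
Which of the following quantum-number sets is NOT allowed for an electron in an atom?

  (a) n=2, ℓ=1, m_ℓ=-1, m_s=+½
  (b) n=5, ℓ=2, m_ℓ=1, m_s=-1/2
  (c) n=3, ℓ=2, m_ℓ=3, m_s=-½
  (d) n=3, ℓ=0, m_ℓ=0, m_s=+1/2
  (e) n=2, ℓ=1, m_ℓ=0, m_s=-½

(c)

(c) has |m_ℓ| = 3 > ℓ = 2, violating −ℓ ≤ m_ℓ ≤ ℓ.
The remaining sets (a), (b), (d), (e) satisfy all four rules.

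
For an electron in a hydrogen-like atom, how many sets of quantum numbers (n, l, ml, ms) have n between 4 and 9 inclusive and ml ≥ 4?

Treat each shell separately and count matching orbitals:
n=5 → 1; n=6 → 3; n=7 → 6; n=8 → 10; n=9 → 15.
Orbitals: 1 + 3 + 6 + 10 + 15 = 35. Including both spin states (ms = ±1/2) gives 2 × 35 = 70 states.

70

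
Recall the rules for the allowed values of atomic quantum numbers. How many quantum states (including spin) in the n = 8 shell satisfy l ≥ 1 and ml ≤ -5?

The n = 8 shell has l = 0 through 7; check each.
The (l, ml) pairs meeting l ≥ 1 and ml ≤ -5 give: l=5 → 1; l=6 → 2; l=7 → 3.
Orbitals: 1 + 2 + 3 = 6. Each orbital carries two spin states, so 6 × 2 = 12 states.

12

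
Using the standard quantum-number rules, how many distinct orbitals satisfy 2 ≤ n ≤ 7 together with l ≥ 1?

Treat each shell separately and count matching orbitals:
n=2 → 3; n=3 → 8; n=4 → 15; n=5 → 24; n=6 → 35; n=7 → 48.
Total orbitals: 3 + 8 + 15 + 24 + 35 + 48 = 133.

133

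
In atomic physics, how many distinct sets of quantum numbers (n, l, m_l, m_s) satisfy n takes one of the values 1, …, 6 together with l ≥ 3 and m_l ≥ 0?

For each n in the range, tally the orbitals obeying l ≥ 3 and m_l ≥ 0:
n=4 → 4; n=5 → 9; n=6 → 15.
Orbitals: 4 + 9 + 15 = 28. Including both spin states (m_s = ±1/2) gives 2 × 28 = 56 states.

56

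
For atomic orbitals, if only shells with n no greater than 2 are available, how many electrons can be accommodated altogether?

10

Total orbitals = 1² + 2² = 5. Doubling for spin gives 10 electrons.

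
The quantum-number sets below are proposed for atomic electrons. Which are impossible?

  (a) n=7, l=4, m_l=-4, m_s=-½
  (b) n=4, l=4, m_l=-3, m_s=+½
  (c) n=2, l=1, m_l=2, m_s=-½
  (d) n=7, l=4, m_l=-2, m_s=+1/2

(b) has l = 4 ≥ n = 4, violating 0 ≤ l ≤ n−1.
(c) has |m_l| = 2 > l = 1, violating −l ≤ m_l ≤ l.
The remaining sets (a), (d) satisfy all four rules.

(b) and (c)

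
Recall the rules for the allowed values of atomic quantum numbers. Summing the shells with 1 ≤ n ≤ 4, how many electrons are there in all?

Shell n has n² orbitals: 1²=1 + 2²=4 + 3²=9 + 4²=16 = 30 orbitals.
Two spin states per orbital: 2 × 30 = 60 electrons.

60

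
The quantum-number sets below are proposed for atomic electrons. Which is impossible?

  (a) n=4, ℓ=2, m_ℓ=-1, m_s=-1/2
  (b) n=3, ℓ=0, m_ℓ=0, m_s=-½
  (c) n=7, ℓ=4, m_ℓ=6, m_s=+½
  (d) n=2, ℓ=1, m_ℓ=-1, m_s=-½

(c)

(c) has |m_ℓ| = 6 > ℓ = 4, violating −ℓ ≤ m_ℓ ≤ ℓ.
The remaining sets (a), (b), (d) satisfy all four rules.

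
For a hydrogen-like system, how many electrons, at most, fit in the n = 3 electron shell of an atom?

18

A shell holds 2n² electrons: 2 × 3² = 2 × 9 = 18.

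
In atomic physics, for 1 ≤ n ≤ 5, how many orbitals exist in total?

Total orbitals = 1² + 2² + 3² + 4² + 5² = 55.

55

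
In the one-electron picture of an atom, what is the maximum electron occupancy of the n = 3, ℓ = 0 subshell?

A subshell with ℓ = 0 has 2ℓ+1 = 1 orbital, each holding 2 electrons (spin ±1/2), so 1 × 2 = 2.

2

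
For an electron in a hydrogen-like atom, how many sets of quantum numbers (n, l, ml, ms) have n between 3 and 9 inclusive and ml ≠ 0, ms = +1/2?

238

For each n in the range, tally the orbitals obeying ml ≠ 0:
n=3 → 6; n=4 → 12; n=5 → 20; n=6 → 30; n=7 → 42; n=8 → 56; n=9 → 72.
Orbitals: 6 + 12 + 20 + 30 + 42 + 56 + 72 = 238. With ms fixed to +1/2 there is one state per orbital, so 238 states.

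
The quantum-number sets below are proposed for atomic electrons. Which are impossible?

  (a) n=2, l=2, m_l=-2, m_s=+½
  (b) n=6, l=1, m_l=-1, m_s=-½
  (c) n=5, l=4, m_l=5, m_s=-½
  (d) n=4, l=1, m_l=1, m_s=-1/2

(a) has l = 2 ≥ n = 2, violating 0 ≤ l ≤ n−1.
(c) has |m_l| = 5 > l = 4, violating −l ≤ m_l ≤ l.
The remaining sets (b), (d) satisfy all four rules.

(a) and (c)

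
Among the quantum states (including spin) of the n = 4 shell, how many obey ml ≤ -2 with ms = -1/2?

Go through l = 0, …, 3 (the values permitted for n = 4).
Orbitals with ml ≤ -2, by l: l=2 → 1; l=3 → 2.
Orbitals: 1 + 2 = 3. With ms fixed to a single value there is one state per orbital, giving 3 states.

3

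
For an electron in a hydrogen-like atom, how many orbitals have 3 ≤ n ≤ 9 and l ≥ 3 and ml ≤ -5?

Treat each shell separately and count matching orbitals:
n=6 → 1; n=7 → 3; n=8 → 6; n=9 → 10.
Total orbitals: 1 + 3 + 6 + 10 = 20.

20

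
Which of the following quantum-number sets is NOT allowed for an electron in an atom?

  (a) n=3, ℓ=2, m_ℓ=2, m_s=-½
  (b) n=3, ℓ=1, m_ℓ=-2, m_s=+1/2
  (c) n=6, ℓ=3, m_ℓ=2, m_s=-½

(b)

(b) has |m_ℓ| = 2 > ℓ = 1, violating −ℓ ≤ m_ℓ ≤ ℓ.
The remaining sets (a), (c) satisfy all four rules.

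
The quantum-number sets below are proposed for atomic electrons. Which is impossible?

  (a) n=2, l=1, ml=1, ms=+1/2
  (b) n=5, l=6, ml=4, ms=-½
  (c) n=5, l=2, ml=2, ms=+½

(b)

(b) has l = 6 ≥ n = 5, violating 0 ≤ l ≤ n−1.
The remaining sets (a), (c) satisfy all four rules.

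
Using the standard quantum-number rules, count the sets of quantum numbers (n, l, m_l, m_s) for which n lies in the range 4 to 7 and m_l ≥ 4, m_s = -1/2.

10

Work shell by shell — for each n, count the (l, m_l) pairs that satisfy m_l ≥ 4:
n=5 → 1; n=6 → 3; n=7 → 6.
Orbitals: 1 + 3 + 6 = 10. With m_s fixed to -1/2 there is one state per orbital, so 10 states.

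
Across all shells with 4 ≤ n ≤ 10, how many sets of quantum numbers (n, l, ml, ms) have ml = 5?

30

Per-shell orbital counts meeting the constraint:
n=6 → 1; n=7 → 2; n=8 → 3; n=9 → 4; n=10 → 5.
Orbitals: 1 + 2 + 3 + 4 + 5 = 15. Including both spin states (ms = ±1/2) gives 2 × 15 = 30 states.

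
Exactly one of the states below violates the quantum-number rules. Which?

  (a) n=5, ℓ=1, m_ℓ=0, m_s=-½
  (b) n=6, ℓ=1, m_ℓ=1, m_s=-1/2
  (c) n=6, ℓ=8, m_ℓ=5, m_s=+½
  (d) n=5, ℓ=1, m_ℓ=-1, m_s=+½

(c) has ℓ = 8 ≥ n = 6, violating 0 ≤ ℓ ≤ n−1.
The remaining sets (a), (b), (d) satisfy all four rules.

(c)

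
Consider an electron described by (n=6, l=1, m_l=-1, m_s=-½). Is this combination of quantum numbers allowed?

n = 6 is a positive integer. l = 1 satisfies 0 ≤ l ≤ n−1 = 5. m_l = -1 lies in the range −l … +l (here −1 … 1). m_s = -1/2 is one of ±1/2.
All four constraints are satisfied.

Allowed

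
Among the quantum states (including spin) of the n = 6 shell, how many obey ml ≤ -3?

12

For n = 6, l ranges over 0 … 5.
The (l, ml) pairs meeting ml ≤ -3 give: l=3 → 1; l=4 → 2; l=5 → 3.
Orbitals: 1 + 2 + 3 = 6. Each orbital carries two spin states, so 6 × 2 = 12 states.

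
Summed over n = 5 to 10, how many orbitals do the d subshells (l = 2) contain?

30

A d subshell (l = 2) exists for every n ≥ 3, so shells n = 5, 6, 7, 8, 9, 10 each contribute one — 6 subshells.
Since each d subshell has 2·2+1 = 5 orbitals, the total is 6 × 5 = 30.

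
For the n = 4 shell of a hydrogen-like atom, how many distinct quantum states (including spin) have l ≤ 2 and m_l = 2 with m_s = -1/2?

1

Go through l = 0, …, 3 (the values permitted for n = 4).
Orbitals with l ≤ 2 and m_l = 2, by l: l=2 → 1.
Orbitals: 1. With m_s fixed to a single value there is one state per orbital, giving 1 state.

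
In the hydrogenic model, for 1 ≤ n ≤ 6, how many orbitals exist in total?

91

Total orbitals = 1² + 2² + 3² + 4² + 5² + 6² = 91.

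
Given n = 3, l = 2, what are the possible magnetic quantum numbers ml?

ml takes every integer from −l to +l. With l = 2 that gives the 5 values -2, -1, 0, 1, 2.

-2, -1, 0, 1, 2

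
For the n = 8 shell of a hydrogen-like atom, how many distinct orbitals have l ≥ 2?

The n = 8 shell has l = 0 through 7; check each.
Per l-value: l=2 → 5; l=3 → 7; l=4 → 9; l=5 → 11; l=6 → 13; l=7 → 15.
Total orbitals: 5 + 7 + 9 + 11 + 13 + 15 = 60.

60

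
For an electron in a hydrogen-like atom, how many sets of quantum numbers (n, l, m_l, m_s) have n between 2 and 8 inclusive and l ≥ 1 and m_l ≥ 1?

Go shell by shell, enumerating (l, m_l) with l ≥ 1 and m_l ≥ 1:
n=2 → 1; n=3 → 3; n=4 → 6; n=5 → 10; n=6 → 15; n=7 → 21; n=8 → 28.
Orbitals: 1 + 3 + 6 + 10 + 15 + 21 + 28 = 84. Including both spin states (m_s = ±1/2) gives 2 × 84 = 168 states.

168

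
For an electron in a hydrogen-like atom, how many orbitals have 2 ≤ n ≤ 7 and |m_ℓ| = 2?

30

Treat each shell separately and count matching orbitals:
n=3 → 2; n=4 → 4; n=5 → 6; n=6 → 8; n=7 → 10.
Total orbitals: 2 + 4 + 6 + 8 + 10 = 30.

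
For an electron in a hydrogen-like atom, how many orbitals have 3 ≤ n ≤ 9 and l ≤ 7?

263

Per-shell orbital counts meeting the constraint:
n=3 → 9; n=4 → 16; n=5 → 25; n=6 → 36; n=7 → 49; n=8 → 64; n=9 → 64.
Total orbitals: 9 + 16 + 25 + 36 + 49 + 64 + 64 = 263.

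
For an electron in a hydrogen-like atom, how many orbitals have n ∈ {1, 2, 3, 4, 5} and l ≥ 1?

Count contributing orbitals for each principal shell:
n=2 → 3; n=3 → 8; n=4 → 15; n=5 → 24.
Total orbitals: 3 + 8 + 15 + 24 = 50.

50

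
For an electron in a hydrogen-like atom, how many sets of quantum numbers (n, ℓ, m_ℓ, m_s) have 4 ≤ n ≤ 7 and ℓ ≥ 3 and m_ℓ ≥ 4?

Per-shell orbital counts meeting the constraint:
n=5 → 1; n=6 → 3; n=7 → 6.
Orbitals: 1 + 3 + 6 = 10. Including both spin states (m_s = ±1/2) gives 2 × 10 = 20 states.

20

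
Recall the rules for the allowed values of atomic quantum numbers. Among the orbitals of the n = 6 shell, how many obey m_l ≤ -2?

10

Go through l = 0, …, 5 (the values permitted for n = 6).
The (l, m_l) pairs meeting m_l ≤ -2 give: l=2 → 1; l=3 → 2; l=4 → 3; l=5 → 4.
Total orbitals: 1 + 2 + 3 + 4 = 10.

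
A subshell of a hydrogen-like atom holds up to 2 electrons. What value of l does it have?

2(2l+1) = 2 ⇒ 2l+1 = 1 ⇒ l = 0.

l = 0 (s)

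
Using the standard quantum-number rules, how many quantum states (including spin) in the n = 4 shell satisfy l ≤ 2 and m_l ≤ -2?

2

The n = 4 shell has l = 0 through 3; check each.
The (l, m_l) pairs meeting l ≤ 2 and m_l ≤ -2 give: l=2 → 1.
Orbitals: 1. Each orbital carries two spin states, so 1 × 2 = 2 states.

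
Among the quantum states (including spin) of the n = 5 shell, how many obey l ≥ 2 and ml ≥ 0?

The n = 5 shell has l = 0 through 4; check each.
The (l, ml) pairs meeting l ≥ 2 and ml ≥ 0 give: l=2 → 3; l=3 → 4; l=4 → 5.
Orbitals: 3 + 4 + 5 = 12. Each orbital carries two spin states, so 12 × 2 = 24 states.

24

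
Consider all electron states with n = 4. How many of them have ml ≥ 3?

Contributions: l=3 → 1.
Orbitals: 1. Each orbital carries two spin states, so 1 × 2 = 2 states.

2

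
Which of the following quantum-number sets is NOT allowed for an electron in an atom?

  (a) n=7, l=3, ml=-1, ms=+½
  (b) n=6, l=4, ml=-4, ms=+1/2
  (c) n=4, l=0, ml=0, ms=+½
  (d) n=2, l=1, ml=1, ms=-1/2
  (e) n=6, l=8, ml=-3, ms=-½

(e)

(e) has l = 8 ≥ n = 6, violating 0 ≤ l ≤ n−1.
The remaining sets (a), (b), (c), (d) satisfy all four rules.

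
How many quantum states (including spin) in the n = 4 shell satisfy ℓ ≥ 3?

14

For n = 4, ℓ ranges over 0 … 3.
Contributions: ℓ=3 → 7.
Orbitals: 7. Each orbital carries two spin states, so 7 × 2 = 14 states.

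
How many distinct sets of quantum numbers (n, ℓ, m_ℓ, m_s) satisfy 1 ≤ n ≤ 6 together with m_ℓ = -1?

Work shell by shell — for each n, count the (ℓ, m_ℓ) pairs that satisfy m_ℓ = -1:
n=2 → 1; n=3 → 2; n=4 → 3; n=5 → 4; n=6 → 5.
Orbitals: 1 + 2 + 3 + 4 + 5 = 15. Including both spin states (m_s = ±1/2) gives 2 × 15 = 30 states.

30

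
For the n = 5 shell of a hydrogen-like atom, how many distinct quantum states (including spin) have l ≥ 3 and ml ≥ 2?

The (l, ml) pairs meeting l ≥ 3 and ml ≥ 2 give: l=3 → 2; l=4 → 3.
Orbitals: 2 + 3 = 5. Each orbital carries two spin states, so 5 × 2 = 10 states.

10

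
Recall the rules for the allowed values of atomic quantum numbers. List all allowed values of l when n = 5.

l is an integer with 0 ≤ l ≤ n−1, so for n = 5: l = 0, 1, 2, 3, 4.

0, 1, 2, 3, 4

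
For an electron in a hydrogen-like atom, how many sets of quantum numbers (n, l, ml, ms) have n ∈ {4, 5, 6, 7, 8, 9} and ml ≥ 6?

20

For each n in the range, tally the orbitals obeying ml ≥ 6:
n=7 → 1; n=8 → 3; n=9 → 6.
Orbitals: 1 + 3 + 6 = 10. Including both spin states (ms = ±1/2) gives 2 × 10 = 20 states.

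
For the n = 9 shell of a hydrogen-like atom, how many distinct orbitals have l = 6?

Go through l = 0, …, 8 (the values permitted for n = 9).
Contributions: l=6 → 13.
Total orbitals: 13.

13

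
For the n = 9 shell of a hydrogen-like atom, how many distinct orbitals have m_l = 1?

8

Orbitals with m_l = 1, by l: l=1 → 1; l=2 → 1; l=3 → 1; l=4 → 1; l=5 → 1; l=6 → 1; l=7 → 1; l=8 → 1.
Total orbitals: 1 + 1 + 1 + 1 + 1 + 1 + 1 + 1 = 8.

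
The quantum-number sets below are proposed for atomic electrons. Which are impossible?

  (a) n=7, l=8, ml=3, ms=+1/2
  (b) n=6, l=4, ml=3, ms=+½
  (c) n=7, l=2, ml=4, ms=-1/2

(a) has l = 8 ≥ n = 7, violating 0 ≤ l ≤ n−1.
(c) has |ml| = 4 > l = 2, violating −l ≤ ml ≤ l.
The remaining set (b) satisfies all four rules.

(a) and (c)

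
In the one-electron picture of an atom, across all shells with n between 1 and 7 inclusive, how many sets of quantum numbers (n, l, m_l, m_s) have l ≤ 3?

Count contributing orbitals for each principal shell:
n=1 → 1; n=2 → 4; n=3 → 9; n=4 → 16; n=5 → 16; n=6 → 16; n=7 → 16.
Orbitals: 1 + 4 + 9 + 16 + 16 + 16 + 16 = 78. Including both spin states (m_s = ±1/2) gives 2 × 78 = 156 states.

156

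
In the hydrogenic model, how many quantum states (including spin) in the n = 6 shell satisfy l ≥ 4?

For n = 6, l ranges over 0 … 5.
Per l-value: l=4 → 9; l=5 → 11.
Orbitals: 9 + 11 = 20. Each orbital carries two spin states, so 20 × 2 = 40 states.

40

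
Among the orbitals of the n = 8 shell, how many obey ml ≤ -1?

Go through l = 0, …, 7 (the values permitted for n = 8).
Per l-value: l=1 → 1; l=2 → 2; l=3 → 3; l=4 → 4; l=5 → 5; l=6 → 6; l=7 → 7.
Total orbitals: 1 + 2 + 3 + 4 + 5 + 6 + 7 = 28.

28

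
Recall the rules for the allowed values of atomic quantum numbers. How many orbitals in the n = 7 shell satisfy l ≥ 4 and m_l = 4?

3

Orbitals with l ≥ 4 and m_l = 4, by l: l=4 → 1; l=5 → 1; l=6 → 1.
Total orbitals: 1 + 1 + 1 = 3.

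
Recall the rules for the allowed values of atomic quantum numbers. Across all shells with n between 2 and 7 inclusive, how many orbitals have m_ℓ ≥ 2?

35

For each n in the range, tally the orbitals obeying m_ℓ ≥ 2:
n=3 → 1; n=4 → 3; n=5 → 6; n=6 → 10; n=7 → 15.
Total orbitals: 1 + 3 + 6 + 10 + 15 = 35.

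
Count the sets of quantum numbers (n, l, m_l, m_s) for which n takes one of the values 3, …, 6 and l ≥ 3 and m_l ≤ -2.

For each n in the range, tally the orbitals obeying l ≥ 3 and m_l ≤ -2:
n=4 → 2; n=5 → 5; n=6 → 9.
Orbitals: 2 + 5 + 9 = 16. Including both spin states (m_s = ±1/2) gives 2 × 16 = 32 states.

32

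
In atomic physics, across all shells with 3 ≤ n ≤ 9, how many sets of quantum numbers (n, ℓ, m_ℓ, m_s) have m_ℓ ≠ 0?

Treat each shell separately and count matching orbitals:
n=3 → 6; n=4 → 12; n=5 → 20; n=6 → 30; n=7 → 42; n=8 → 56; n=9 → 72.
Orbitals: 6 + 12 + 20 + 30 + 42 + 56 + 72 = 238. Including both spin states (m_s = ±1/2) gives 2 × 238 = 476 states.

476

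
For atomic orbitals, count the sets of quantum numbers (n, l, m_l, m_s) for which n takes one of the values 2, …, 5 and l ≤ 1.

Per-shell orbital counts meeting the constraint:
n=2 → 4; n=3 → 4; n=4 → 4; n=5 → 4.
Orbitals: 4 + 4 + 4 + 4 = 16. Including both spin states (m_s = ±1/2) gives 2 × 16 = 32 states.

32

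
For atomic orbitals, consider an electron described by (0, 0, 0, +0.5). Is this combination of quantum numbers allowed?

The principal quantum number must be a positive integer (n ≥ 1), but here n = 0.

No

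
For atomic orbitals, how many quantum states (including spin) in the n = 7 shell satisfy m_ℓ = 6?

2

With n = 7 the allowed ℓ are 0, 1, …, 6.
Contributions: ℓ=6 → 1.
Orbitals: 1. Each orbital carries two spin states, so 1 × 2 = 2 states.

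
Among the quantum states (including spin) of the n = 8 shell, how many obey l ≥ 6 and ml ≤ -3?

18

For n = 8, l ranges over 0 … 7.
Orbitals with l ≥ 6 and ml ≤ -3, by l: l=6 → 4; l=7 → 5.
Orbitals: 4 + 5 = 9. Each orbital carries two spin states, so 9 × 2 = 18 states.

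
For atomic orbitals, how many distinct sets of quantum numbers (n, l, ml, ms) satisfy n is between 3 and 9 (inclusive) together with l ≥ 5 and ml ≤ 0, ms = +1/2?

70

Go shell by shell, enumerating (l, ml) with l ≥ 5 and ml ≤ 0:
n=6 → 6; n=7 → 13; n=8 → 21; n=9 → 30.
Orbitals: 6 + 13 + 21 + 30 = 70. With ms fixed to +1/2 there is one state per orbital, so 70 states.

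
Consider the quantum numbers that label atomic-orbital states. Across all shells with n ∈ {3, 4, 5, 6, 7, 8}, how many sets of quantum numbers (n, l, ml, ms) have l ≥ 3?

290

Go shell by shell, enumerating (l, ml) with l ≥ 3:
n=4 → 7; n=5 → 16; n=6 → 27; n=7 → 40; n=8 → 55.
Orbitals: 7 + 16 + 27 + 40 + 55 = 145. Including both spin states (ms = ±1/2) gives 2 × 145 = 290 states.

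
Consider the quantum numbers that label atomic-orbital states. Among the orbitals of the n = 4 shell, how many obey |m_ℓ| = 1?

Go through ℓ = 0, …, 3 (the values permitted for n = 4).
Contributions: ℓ=1 → 2; ℓ=2 → 2; ℓ=3 → 2.
Total orbitals: 2 + 2 + 2 = 6.

6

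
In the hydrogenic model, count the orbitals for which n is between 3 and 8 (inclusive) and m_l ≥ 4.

20

Go shell by shell, enumerating (l, m_l) with m_l ≥ 4:
n=5 → 1; n=6 → 3; n=7 → 6; n=8 → 10.
Total orbitals: 1 + 3 + 6 + 10 = 20.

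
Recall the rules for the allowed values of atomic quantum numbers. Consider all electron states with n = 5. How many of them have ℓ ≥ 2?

42

Go through ℓ = 0, …, 4 (the values permitted for n = 5).
Per ℓ-value: ℓ=2 → 5; ℓ=3 → 7; ℓ=4 → 9.
Orbitals: 5 + 7 + 9 = 21. Each orbital carries two spin states, so 21 × 2 = 42 states.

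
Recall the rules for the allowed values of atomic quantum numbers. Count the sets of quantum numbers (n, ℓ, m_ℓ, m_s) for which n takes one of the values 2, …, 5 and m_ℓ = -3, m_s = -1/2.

Go shell by shell, enumerating (ℓ, m_ℓ) with m_ℓ = -3:
n=4 → 1; n=5 → 2.
Orbitals: 1 + 2 = 3. With m_s fixed to -1/2 there is one state per orbital, so 3 states.

3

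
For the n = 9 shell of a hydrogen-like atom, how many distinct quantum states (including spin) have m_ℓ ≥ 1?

72

Contributions: ℓ=1 → 1; ℓ=2 → 2; ℓ=3 → 3; ℓ=4 → 4; ℓ=5 → 5; ℓ=6 → 6; ℓ=7 → 7; ℓ=8 → 8.
Orbitals: 1 + 2 + 3 + 4 + 5 + 6 + 7 + 8 = 36. Each orbital carries two spin states, so 36 × 2 = 72 states.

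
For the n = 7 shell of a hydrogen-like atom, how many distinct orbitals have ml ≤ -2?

15

With n = 7 the allowed l are 0, 1, …, 6.
The (l, ml) pairs meeting ml ≤ -2 give: l=2 → 1; l=3 → 2; l=4 → 3; l=5 → 4; l=6 → 5.
Total orbitals: 1 + 2 + 3 + 4 + 5 = 15.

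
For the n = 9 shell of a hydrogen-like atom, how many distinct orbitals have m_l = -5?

The n = 9 shell has l = 0 through 8; check each.
Contributions: l=5 → 1; l=6 → 1; l=7 → 1; l=8 → 1.
Total orbitals: 1 + 1 + 1 + 1 = 4.

4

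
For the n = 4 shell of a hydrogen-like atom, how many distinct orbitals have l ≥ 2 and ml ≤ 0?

The n = 4 shell has l = 0 through 3; check each.
Per l-value: l=2 → 3; l=3 → 4.
Total orbitals: 3 + 4 = 7.

7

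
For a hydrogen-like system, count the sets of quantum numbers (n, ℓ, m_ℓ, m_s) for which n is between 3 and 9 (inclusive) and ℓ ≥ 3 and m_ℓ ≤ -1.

196

Count contributing orbitals for each principal shell:
n=4 → 3; n=5 → 7; n=6 → 12; n=7 → 18; n=8 → 25; n=9 → 33.
Orbitals: 3 + 7 + 12 + 18 + 25 + 33 = 98. Including both spin states (m_s = ±1/2) gives 2 × 98 = 196 states.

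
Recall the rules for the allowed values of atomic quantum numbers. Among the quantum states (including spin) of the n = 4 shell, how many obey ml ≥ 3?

Contributions: l=3 → 1.
Orbitals: 1. Each orbital carries two spin states, so 1 × 2 = 2 states.

2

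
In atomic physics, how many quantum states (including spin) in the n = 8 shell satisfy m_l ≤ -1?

56

Go through l = 0, …, 7 (the values permitted for n = 8).
Contributions: l=1 → 1; l=2 → 2; l=3 → 3; l=4 → 4; l=5 → 5; l=6 → 6; l=7 → 7.
Orbitals: 1 + 2 + 3 + 4 + 5 + 6 + 7 = 28. Each orbital carries two spin states, so 28 × 2 = 56 states.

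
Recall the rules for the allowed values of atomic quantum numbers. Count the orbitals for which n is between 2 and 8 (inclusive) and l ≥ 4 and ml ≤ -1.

Work shell by shell — for each n, count the (l, ml) pairs that satisfy l ≥ 4 and ml ≤ -1:
n=5 → 4; n=6 → 9; n=7 → 15; n=8 → 22.
Total orbitals: 4 + 9 + 15 + 22 = 50.

50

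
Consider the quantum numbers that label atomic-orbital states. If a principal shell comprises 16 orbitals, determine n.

n² = 16 ⇒ n = 4.

n = 4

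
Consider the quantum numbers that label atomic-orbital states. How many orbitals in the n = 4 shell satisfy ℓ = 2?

For n = 4, ℓ ranges over 0 … 3.
Per ℓ-value: ℓ=2 → 5.
Total orbitals: 5.

5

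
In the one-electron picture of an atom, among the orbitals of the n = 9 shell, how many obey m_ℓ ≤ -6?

6

For n = 9, ℓ ranges over 0 … 8.
Orbitals with m_ℓ ≤ -6, by ℓ: ℓ=6 → 1; ℓ=7 → 2; ℓ=8 → 3.
Total orbitals: 1 + 2 + 3 = 6.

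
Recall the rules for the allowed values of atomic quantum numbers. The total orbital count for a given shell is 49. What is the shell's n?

n² = 49 ⇒ n = 7.

n = 7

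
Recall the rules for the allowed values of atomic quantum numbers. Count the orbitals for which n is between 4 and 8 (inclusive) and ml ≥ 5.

10

Per-shell orbital counts meeting the constraint:
n=6 → 1; n=7 → 3; n=8 → 6.
Total orbitals: 1 + 3 + 6 = 10.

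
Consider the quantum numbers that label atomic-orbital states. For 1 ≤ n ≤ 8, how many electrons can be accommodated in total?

408

Total orbitals = 1² + 2² + 3² + 4² + 5² + 6² + 7² + 8² = 204. Doubling for spin gives 408 electrons.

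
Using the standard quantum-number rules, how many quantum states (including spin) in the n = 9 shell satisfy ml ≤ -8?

2

Go through l = 0, …, 8 (the values permitted for n = 9).
The (l, ml) pairs meeting ml ≤ -8 give: l=8 → 1.
Orbitals: 1. Each orbital carries two spin states, so 1 × 2 = 2 states.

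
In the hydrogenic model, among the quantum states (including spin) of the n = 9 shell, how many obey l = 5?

For n = 9, l ranges over 0 … 8.
Orbitals with l = 5, by l: l=5 → 11.
Orbitals: 11. Each orbital carries two spin states, so 11 × 2 = 22 states.

22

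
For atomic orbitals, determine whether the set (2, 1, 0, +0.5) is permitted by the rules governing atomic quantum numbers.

Valid

n = 2 is a positive integer. l = 1 satisfies 0 ≤ l ≤ n−1 = 1. m_l = 0 lies in the range −l … +l (here −1 … 1). m_s = +1/2 is one of ±1/2.
All four constraints are satisfied.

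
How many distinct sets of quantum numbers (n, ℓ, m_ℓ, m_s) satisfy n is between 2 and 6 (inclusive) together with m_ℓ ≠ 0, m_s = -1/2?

70

Count contributing orbitals for each principal shell:
n=2 → 2; n=3 → 6; n=4 → 12; n=5 → 20; n=6 → 30.
Orbitals: 2 + 6 + 12 + 20 + 30 = 70. With m_s fixed to -1/2 there is one state per orbital, so 70 states.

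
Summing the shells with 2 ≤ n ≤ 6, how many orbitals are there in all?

90

Shell n has n² orbitals: 2²=4 + 3²=9 + 4²=16 + 5²=25 + 6²=36 = 90 orbitals.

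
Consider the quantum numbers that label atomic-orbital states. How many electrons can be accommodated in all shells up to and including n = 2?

10

Total orbitals = 1² + 2² = 5. Doubling for spin gives 10 electrons.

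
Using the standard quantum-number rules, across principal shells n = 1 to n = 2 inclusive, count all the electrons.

Shell n has n² orbitals: 1²=1 + 2²=4 = 5 orbitals.
Two spin states per orbital: 2 × 5 = 10 electrons.

10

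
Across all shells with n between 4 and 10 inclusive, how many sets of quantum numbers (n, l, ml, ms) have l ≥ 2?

686

Per-shell orbital counts meeting the constraint:
n=4 → 12; n=5 → 21; n=6 → 32; n=7 → 45; n=8 → 60; n=9 → 77; n=10 → 96.
Orbitals: 12 + 21 + 32 + 45 + 60 + 77 + 96 = 343. Including both spin states (ms = ±1/2) gives 2 × 343 = 686 states.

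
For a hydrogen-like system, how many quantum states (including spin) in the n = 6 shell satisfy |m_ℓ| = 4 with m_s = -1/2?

With n = 6 the allowed ℓ are 0, 1, …, 5.
Orbitals with |m_ℓ| = 4, by ℓ: ℓ=4 → 2; ℓ=5 → 2.
Orbitals: 2 + 2 = 4. With m_s fixed to a single value there is one state per orbital, giving 4 states.

4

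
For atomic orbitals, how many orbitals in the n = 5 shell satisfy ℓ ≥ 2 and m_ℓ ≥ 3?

3

With n = 5 the allowed ℓ are 0, 1, …, 4.
Per ℓ-value: ℓ=3 → 1; ℓ=4 → 2.
Total orbitals: 1 + 2 = 3.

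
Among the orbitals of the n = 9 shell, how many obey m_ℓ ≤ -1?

36

The n = 9 shell has ℓ = 0 through 8; check each.
The (ℓ, m_ℓ) pairs meeting m_ℓ ≤ -1 give: ℓ=1 → 1; ℓ=2 → 2; ℓ=3 → 3; ℓ=4 → 4; ℓ=5 → 5; ℓ=6 → 6; ℓ=7 → 7; ℓ=8 → 8.
Total orbitals: 1 + 2 + 3 + 4 + 5 + 6 + 7 + 8 = 36.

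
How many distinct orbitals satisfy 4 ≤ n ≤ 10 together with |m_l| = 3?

Per-shell orbital counts meeting the constraint:
n=4 → 2; n=5 → 4; n=6 → 6; n=7 → 8; n=8 → 10; n=9 → 12; n=10 → 14.
Total orbitals: 2 + 4 + 6 + 8 + 10 + 12 + 14 = 56.

56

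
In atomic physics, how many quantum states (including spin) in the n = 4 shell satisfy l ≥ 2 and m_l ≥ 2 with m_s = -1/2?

Go through l = 0, …, 3 (the values permitted for n = 4).
Per l-value: l=2 → 1; l=3 → 2.
Orbitals: 1 + 2 = 3. With m_s fixed to a single value there is one state per orbital, giving 3 states.

3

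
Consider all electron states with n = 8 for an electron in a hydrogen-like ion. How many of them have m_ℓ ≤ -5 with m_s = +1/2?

Go through ℓ = 0, …, 7 (the values permitted for n = 8).
Per ℓ-value: ℓ=5 → 1; ℓ=6 → 2; ℓ=7 → 3.
Orbitals: 1 + 2 + 3 = 6. With m_s fixed to a single value there is one state per orbital, giving 6 states.

6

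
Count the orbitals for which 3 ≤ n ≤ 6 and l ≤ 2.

36

Count contributing orbitals for each principal shell:
n=3 → 9; n=4 → 9; n=5 → 9; n=6 → 9.
Total orbitals: 9 + 9 + 9 + 9 = 36.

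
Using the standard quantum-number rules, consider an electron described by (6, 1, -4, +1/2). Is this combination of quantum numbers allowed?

No

The magnetic quantum number must satisfy −ℓ ≤ m_ℓ ≤ ℓ. With ℓ = 1, m_ℓ can only be -1, 0, 1, so m_ℓ = -4 is forbidden.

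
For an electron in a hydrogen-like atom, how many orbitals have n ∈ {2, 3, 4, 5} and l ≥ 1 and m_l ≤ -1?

20

Go shell by shell, enumerating (l, m_l) with l ≥ 1 and m_l ≤ -1:
n=2 → 1; n=3 → 3; n=4 → 6; n=5 → 10.
Total orbitals: 1 + 3 + 6 + 10 = 20.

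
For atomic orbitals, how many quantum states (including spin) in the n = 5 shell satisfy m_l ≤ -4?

2

For n = 5, l ranges over 0 … 4.
The (l, m_l) pairs meeting m_l ≤ -4 give: l=4 → 1.
Orbitals: 1. Each orbital carries two spin states, so 1 × 2 = 2 states.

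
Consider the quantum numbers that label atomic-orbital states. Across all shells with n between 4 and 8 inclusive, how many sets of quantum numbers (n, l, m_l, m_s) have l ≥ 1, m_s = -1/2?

185

Go shell by shell, enumerating (l, m_l) with l ≥ 1:
n=4 → 15; n=5 → 24; n=6 → 35; n=7 → 48; n=8 → 63.
Orbitals: 15 + 24 + 35 + 48 + 63 = 185. With m_s fixed to -1/2 there is one state per orbital, so 185 states.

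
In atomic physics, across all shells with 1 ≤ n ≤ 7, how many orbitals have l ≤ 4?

105

Count contributing orbitals for each principal shell:
n=1 → 1; n=2 → 4; n=3 → 9; n=4 → 16; n=5 → 25; n=6 → 25; n=7 → 25.
Total orbitals: 1 + 4 + 9 + 16 + 25 + 25 + 25 = 105.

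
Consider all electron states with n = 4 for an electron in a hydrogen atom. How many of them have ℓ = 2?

The (ℓ, m_ℓ) pairs meeting ℓ = 2 give: ℓ=2 → 5.
Orbitals: 5. Each orbital carries two spin states, so 5 × 2 = 10 states.

10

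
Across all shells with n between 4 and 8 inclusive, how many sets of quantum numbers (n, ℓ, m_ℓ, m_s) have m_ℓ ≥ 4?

40

For each n in the range, tally the orbitals obeying m_ℓ ≥ 4:
n=5 → 1; n=6 → 3; n=7 → 6; n=8 → 10.
Orbitals: 1 + 3 + 6 + 10 = 20. Including both spin states (m_s = ±1/2) gives 2 × 20 = 40 states.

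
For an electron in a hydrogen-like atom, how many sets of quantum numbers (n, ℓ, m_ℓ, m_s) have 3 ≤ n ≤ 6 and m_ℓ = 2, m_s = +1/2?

Count contributing orbitals for each principal shell:
n=3 → 1; n=4 → 2; n=5 → 3; n=6 → 4.
Orbitals: 1 + 2 + 3 + 4 = 10. With m_s fixed to +1/2 there is one state per orbital, so 10 states.

10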